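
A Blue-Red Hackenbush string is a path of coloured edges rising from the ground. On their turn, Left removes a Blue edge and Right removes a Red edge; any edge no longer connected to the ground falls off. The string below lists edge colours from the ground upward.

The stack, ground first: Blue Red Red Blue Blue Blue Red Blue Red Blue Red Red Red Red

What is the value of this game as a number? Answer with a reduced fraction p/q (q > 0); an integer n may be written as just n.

Recurse on prefixes of the 14-edge string Blue Red Red Blue Blue Blue Red Blue Red Blue Red Red Red Red:
step 1: add Blue to get B; options L={ 0 } R={ none } = 1
step 2: add Red to get BR; options L={ 0 } R={ 1 } = 1/2
step 3: add Red to get BRR; options L={ 0 } R={ 1/2, 1 } = 1/4
step 4: add Blue to get BRRB; options L={ 0, 1/4 } R={ 1/2, 1 } = 3/8
step 5: add Blue to get BRRBB; options L={ 0, 1/4, 3/8 } R={ 1/2, 1 } = 7/16
step 6: add Blue to get BRRBBB; options L={ 0, 1/4, 3/8, 7/16 } R={ 1/2, 1 } = 15/32
step 7: add Red to get BRRBBBR; options L={ 0, 1/4, 3/8, 7/16 } R={ 15/32, 1/2, 1 } = 29/64
step 8: add Blue to get BRRBBBRB; options L={ 0, 1/4, 3/8, 7/16, 29/64 } R={ 15/32, 1/2, 1 } = 59/128
step 9: add Red to get BRRBBBRBR; options L={ 0, 1/4, 3/8, 7/16, 29/64 } R={ 59/128, 15/32, 1/2, 1 } = 117/256
step 10: add Blue to get BRRBBBRBRB; options L={ 0, 1/4, 3/8, 7/16, 29/64, 117/256 } R={ 59/128, 15/32, 1/2, 1 } = 235/512
step 11: add Red to get BRRBBBRBRBR; options L={ 0, 1/4, 3/8, 7/16, 29/64, 117/256 } R={ 235/512, 59/128, 15/32, 1/2, 1 } = 469/1024
step 12: add Red to get BRRBBBRBRBRR; options L={ 0, 1/4, 3/8, 7/16, 29/64, 117/256 } R={ 469/1024, 235/512, 59/128, 15/32, 1/2, 1 } = 937/2048
step 13: add Red to get BRRBBBRBRBRRR; options L={ 0, 1/4, 3/8, 7/16, 29/64, 117/256 } R={ 937/2048, 469/1024, 235/512, 59/128, 15/32, 1/2, 1 } = 1873/4096
step 14: add Red to get BRRBBBRBRBRRRR; options L={ 0, 1/4, 3/8, 7/16, 29/64, 117/256 } R={ 1873/4096, 937/2048, 469/1024, 235/512, 59/128, 15/32, 1/2, 1 } = 3745/8192

3745/8192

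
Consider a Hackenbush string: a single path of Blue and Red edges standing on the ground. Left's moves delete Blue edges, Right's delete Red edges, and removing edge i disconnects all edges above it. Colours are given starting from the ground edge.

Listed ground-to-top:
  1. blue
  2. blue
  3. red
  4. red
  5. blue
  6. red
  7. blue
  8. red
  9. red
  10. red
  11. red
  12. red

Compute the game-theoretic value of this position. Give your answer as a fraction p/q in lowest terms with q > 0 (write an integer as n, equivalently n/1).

1345/1024

Build value(s[:k]) for k = 1..12, string s = blue blue red red blue red blue red red red red red.
edge 1 of 12 (blue): { 0 | — } — 1
edge 2 of 12 (blue): { 0 1 | — } — 2
edge 3 of 12 (red): { 0 1 | 2 } — 3/2
edge 4 of 12 (red): { 0 1 | 3/2 2 } — 5/4
edge 5 of 12 (blue): { 0 1 5/4 | 3/2 2 } — 11/8
edge 6 of 12 (red): { 0 1 5/4 | 11/8 3/2 2 } — 21/16
edge 7 of 12 (blue): { 0 1 5/4 21/16 | 11/8 3/2 2 } — 43/32
edge 8 of 12 (red): { 0 1 5/4 21/16 | 43/32 11/8 3/2 2 } — 85/64
edge 9 of 12 (red): { 0 1 5/4 21/16 | 85/64 43/32 11/8 3/2 2 } — 169/128
edge 10 of 12 (red): { 0 1 5/4 21/16 | 169/128 85/64 43/32 11/8 3/2 2 } — 337/256
edge 11 of 12 (red): { 0 1 5/4 21/16 | 337/256 169/128 85/64 43/32 11/8 3/2 2 } — 673/512
edge 12 of 12 (red): { 0 1 5/4 21/16 | 673/512 337/256 169/128 85/64 43/32 11/8 3/2 2 } — 1345/1024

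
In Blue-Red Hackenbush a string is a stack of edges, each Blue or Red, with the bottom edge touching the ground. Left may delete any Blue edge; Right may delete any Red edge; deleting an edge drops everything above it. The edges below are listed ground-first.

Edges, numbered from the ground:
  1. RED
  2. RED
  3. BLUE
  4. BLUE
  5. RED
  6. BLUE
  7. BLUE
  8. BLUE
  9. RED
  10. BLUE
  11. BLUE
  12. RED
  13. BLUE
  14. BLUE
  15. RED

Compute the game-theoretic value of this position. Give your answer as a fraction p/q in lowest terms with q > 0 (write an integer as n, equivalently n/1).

1 of 15 · R · max L −∞ · min R 0 — -1
2 of 15 · RR · max L −∞ · min R -1 — -2
3 of 15 · RRB · max L -2 · min R -1 — -3/2
4 of 15 · RRBB · max L -3/2 · min R -1 — -5/4
5 of 15 · RRBBR · max L -3/2 · min R -5/4 — -11/8
6 of 15 · RRBBRB · max L -11/8 · min R -5/4 — -21/16
7 of 15 · RRBBRBB · max L -21/16 · min R -5/4 — -41/32
8 of 15 · RRBBRBBB · max L -41/32 · min R -5/4 — -81/64
9 of 15 · RRBBRBBBR · max L -41/32 · min R -81/64 — -163/128
10 of 15 · RRBBRBBBRB · max L -163/128 · min R -81/64 — -325/256
11 of 15 · RRBBRBBBRBB · max L -325/256 · min R -81/64 — -649/512
12 of 15 · RRBBRBBBRBBR · max L -325/256 · min R -649/512 — -1299/1024
13 of 15 · RRBBRBBBRBBRB · max L -1299/1024 · min R -649/512 — -2597/2048
14 of 15 · RRBBRBBBRBBRBB · max L -2597/2048 · min R -649/512 — -5193/4096
15 of 15 · RRBBRBBBRBBRBBR · max L -2597/2048 · min R -5193/4096 — -10387/8192

-10387/8192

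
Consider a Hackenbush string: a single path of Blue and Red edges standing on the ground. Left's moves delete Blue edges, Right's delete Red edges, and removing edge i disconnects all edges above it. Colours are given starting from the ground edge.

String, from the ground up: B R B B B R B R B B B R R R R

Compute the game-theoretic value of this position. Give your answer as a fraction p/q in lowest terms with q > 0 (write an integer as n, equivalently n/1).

15073/16384

value_1 [B]  L=[0]  R=[∅]  ⇒ 1
value_2 [BR]  L=[0]  R=[1]  ⇒ 1/2
value_3 [BRB]  L=[0,1/2]  R=[1]  ⇒ 3/4
value_4 [BRBB]  L=[0,1/2,3/4]  R=[1]  ⇒ 7/8
value_5 [BRBBB]  L=[0,1/2,3/4,7/8]  R=[1]  ⇒ 15/16
value_6 [BRBBBR]  L=[0,1/2,3/4,7/8]  R=[15/16,1]  ⇒ 29/32
value_7 [BRBBBRB]  L=[0,1/2,3/4,7/8,29/32]  R=[15/16,1]  ⇒ 59/64
value_8 [BRBBBRBR]  L=[0,1/2,3/4,7/8,29/32]  R=[59/64,15/16,1]  ⇒ 117/128
value_9 [BRBBBRBRB]  L=[0,1/2,3/4,7/8,29/32,117/128]  R=[59/64,15/16,1]  ⇒ 235/256
value_10 [BRBBBRBRBB]  L=[0,1/2,3/4,7/8,29/32,117/128,235/256]  R=[59/64,15/16,1]  ⇒ 471/512
value_11 [BRBBBRBRBBB]  L=[0,1/2,3/4,7/8,29/32,117/128,235/256,471/512]  R=[59/64,15/16,1]  ⇒ 943/1024
value_12 [BRBBBRBRBBBR]  L=[0,1/2,3/4,7/8,29/32,117/128,235/256,471/512]  R=[943/1024,59/64,15/16,1]  ⇒ 1885/2048
value_13 [BRBBBRBRBBBRR]  L=[0,1/2,3/4,7/8,29/32,117/128,235/256,471/512]  R=[1885/2048,943/1024,59/64,15/16,1]  ⇒ 3769/4096
value_14 [BRBBBRBRBBBRRR]  L=[0,1/2,3/4,7/8,29/32,117/128,235/256,471/512]  R=[3769/4096,1885/2048,943/1024,59/64,15/16,1]  ⇒ 7537/8192
value_15 [BRBBBRBRBBBRRRR]  L=[0,1/2,3/4,7/8,29/32,117/128,235/256,471/512]  R=[7537/8192,3769/4096,1885/2048,943/1024,59/64,15/16,1]  ⇒ 15073/16384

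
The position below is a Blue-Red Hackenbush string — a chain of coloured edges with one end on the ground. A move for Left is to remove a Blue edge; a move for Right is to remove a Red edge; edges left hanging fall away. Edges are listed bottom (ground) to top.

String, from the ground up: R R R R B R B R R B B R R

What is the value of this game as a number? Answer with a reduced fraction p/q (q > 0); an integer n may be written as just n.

value_1 [R]  L=[none]  R=[0]  → -1
value_2 [RR]  L=[none]  R=[-1 0]  → -2
value_3 [RRR]  L=[none]  R=[-2 -1 0]  → -3
value_4 [RRRR]  L=[none]  R=[-3 -2 -1 0]  → -4
value_5 [RRRRB]  L=[-4]  R=[-3 -2 -1 0]  → -7/2
value_6 [RRRRBR]  L=[-4]  R=[-7/2 -3 -2 -1 0]  → -15/4
value_7 [RRRRBRB]  L=[-4 -15/4]  R=[-7/2 -3 -2 -1 0]  → -29/8
value_8 [RRRRBRBR]  L=[-4 -15/4]  R=[-29/8 -7/2 -3 -2 -1 0]  → -59/16
value_9 [RRRRBRBRR]  L=[-4 -15/4]  R=[-59/16 -29/8 -7/2 -3 -2 -1 0]  → -119/32
value_10 [RRRRBRBRRB]  L=[-4 -15/4 -119/32]  R=[-59/16 -29/8 -7/2 -3 -2 -1 0]  → -237/64
value_11 [RRRRBRBRRBB]  L=[-4 -15/4 -119/32 -237/64]  R=[-59/16 -29/8 -7/2 -3 -2 -1 0]  → -473/128
value_12 [RRRRBRBRRBBR]  L=[-4 -15/4 -119/32 -237/64]  R=[-473/128 -59/16 -29/8 -7/2 -3 -2 -1 0]  → -947/256
value_13 [RRRRBRBRRBBRR]  L=[-4 -15/4 -119/32 -237/64]  R=[-947/256 -473/128 -59/16 -29/8 -7/2 -3 -2 -1 0]  → -1895/512

-1895/512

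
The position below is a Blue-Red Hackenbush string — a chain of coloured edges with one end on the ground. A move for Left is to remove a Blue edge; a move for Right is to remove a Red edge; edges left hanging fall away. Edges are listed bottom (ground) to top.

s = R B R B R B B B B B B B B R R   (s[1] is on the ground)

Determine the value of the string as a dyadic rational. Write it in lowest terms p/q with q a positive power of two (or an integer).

-10247/16384

1 of 15 · R · max L −∞ · min R 0 → -1
2 of 15 · RB · max L -1 · min R 0 → -1/2
3 of 15 · RBR · max L -1 · min R -1/2 → -3/4
4 of 15 · RBRB · max L -3/4 · min R -1/2 → -5/8
5 of 15 · RBRBR · max L -3/4 · min R -5/8 → -11/16
6 of 15 · RBRBRB · max L -11/16 · min R -5/8 → -21/32
7 of 15 · RBRBRBB · max L -21/32 · min R -5/8 → -41/64
8 of 15 · RBRBRBBB · max L -41/64 · min R -5/8 → -81/128
9 of 15 · RBRBRBBBB · max L -81/128 · min R -5/8 → -161/256
10 of 15 · RBRBRBBBBB · max L -161/256 · min R -5/8 → -321/512
11 of 15 · RBRBRBBBBBB · max L -321/512 · min R -5/8 → -641/1024
12 of 15 · RBRBRBBBBBBB · max L -641/1024 · min R -5/8 → -1281/2048
13 of 15 · RBRBRBBBBBBBB · max L -1281/2048 · min R -5/8 → -2561/4096
14 of 15 · RBRBRBBBBBBBBR · max L -1281/2048 · min R -2561/4096 → -5123/8192
15 of 15 · RBRBRBBBBBBBBRR · max L -1281/2048 · min R -5123/8192 → -10247/16384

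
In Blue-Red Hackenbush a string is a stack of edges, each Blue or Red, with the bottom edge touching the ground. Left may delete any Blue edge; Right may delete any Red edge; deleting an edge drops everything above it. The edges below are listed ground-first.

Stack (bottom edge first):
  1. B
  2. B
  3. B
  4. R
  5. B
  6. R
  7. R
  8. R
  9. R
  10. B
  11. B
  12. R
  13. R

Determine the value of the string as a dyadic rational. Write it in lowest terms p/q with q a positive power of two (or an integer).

Prefix values for B B B R B R R R R B B R R via {L|R} + simplicity:
G_1 [B]  L=[0]  R=[∅]  → 1
G_2 [BB]  L=[0; 1]  R=[∅]  → 2
G_3 [BBB]  L=[0; 1; 2]  R=[∅]  → 3
G_4 [BBBR]  L=[0; 1; 2]  R=[3]  → 5/2
G_5 [BBBRB]  L=[0; 1; 2; 5/2]  R=[3]  → 11/4
G_6 [BBBRBR]  L=[0; 1; 2; 5/2]  R=[11/4; 3]  → 21/8
G_7 [BBBRBRR]  L=[0; 1; 2; 5/2]  R=[21/8; 11/4; 3]  → 41/16
G_8 [BBBRBRRR]  L=[0; 1; 2; 5/2]  R=[41/16; 21/8; 11/4; 3]  → 81/32
G_9 [BBBRBRRRR]  L=[0; 1; 2; 5/2]  R=[81/32; 41/16; 21/8; 11/4; 3]  → 161/64
G_10 [BBBRBRRRRB]  L=[0; 1; 2; 5/2; 161/64]  R=[81/32; 41/16; 21/8; 11/4; 3]  → 323/128
G_11 [BBBRBRRRRBB]  L=[0; 1; 2; 5/2; 161/64; 323/128]  R=[81/32; 41/16; 21/8; 11/4; 3]  → 647/256
G_12 [BBBRBRRRRBBR]  L=[0; 1; 2; 5/2; 161/64; 323/128]  R=[647/256; 81/32; 41/16; 21/8; 11/4; 3]  → 1293/512
G_13 [BBBRBRRRRBBRR]  L=[0; 1; 2; 5/2; 161/64; 323/128]  R=[1293/512; 647/256; 81/32; 41/16; 21/8; 11/4; 3]  → 2585/1024

2585/1024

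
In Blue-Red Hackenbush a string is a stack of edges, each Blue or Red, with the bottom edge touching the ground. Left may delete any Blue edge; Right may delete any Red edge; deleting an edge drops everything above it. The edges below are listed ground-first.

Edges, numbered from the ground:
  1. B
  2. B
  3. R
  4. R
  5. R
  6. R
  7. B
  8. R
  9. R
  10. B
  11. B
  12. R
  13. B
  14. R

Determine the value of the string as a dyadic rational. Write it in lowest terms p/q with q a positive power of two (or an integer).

4405/4096

1 of 14 · B · max L 0 · min R +∞ -> 1
2 of 14 · BB · max L 1 · min R +∞ -> 2
3 of 14 · BBR · max L 1 · min R 2 -> 3/2
4 of 14 · BBRR · max L 1 · min R 3/2 -> 5/4
5 of 14 · BBRRR · max L 1 · min R 5/4 -> 9/8
6 of 14 · BBRRRR · max L 1 · min R 9/8 -> 17/16
7 of 14 · BBRRRRB · max L 17/16 · min R 9/8 -> 35/32
8 of 14 · BBRRRRBR · max L 17/16 · min R 35/32 -> 69/64
9 of 14 · BBRRRRBRR · max L 17/16 · min R 69/64 -> 137/128
10 of 14 · BBRRRRBRRB · max L 137/128 · min R 69/64 -> 275/256
11 of 14 · BBRRRRBRRBB · max L 275/256 · min R 69/64 -> 551/512
12 of 14 · BBRRRRBRRBBR · max L 275/256 · min R 551/512 -> 1101/1024
13 of 14 · BBRRRRBRRBBRB · max L 1101/1024 · min R 551/512 -> 2203/2048
14 of 14 · BBRRRRBRRBBRBR · max L 1101/1024 · min R 2203/2048 -> 4405/4096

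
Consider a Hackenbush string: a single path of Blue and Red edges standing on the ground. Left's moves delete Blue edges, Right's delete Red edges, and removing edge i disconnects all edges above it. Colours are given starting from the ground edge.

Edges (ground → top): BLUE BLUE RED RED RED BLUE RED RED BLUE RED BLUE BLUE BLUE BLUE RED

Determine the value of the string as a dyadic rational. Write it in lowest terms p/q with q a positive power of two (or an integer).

9405/8192

g(B) = { 0 | (no moves) } gives 1
g(BB) = { 0; 1 | (no moves) } gives 2
g(BBR) = { 0; 1 | 2 } gives 3/2
g(BBRR) = { 0; 1 | 3/2; 2 } gives 5/4
g(BBRRR) = { 0; 1 | 5/4; 3/2; 2 } gives 9/8
g(BBRRRB) = { 0; 1; 9/8 | 5/4; 3/2; 2 } gives 19/16
g(BBRRRBR) = { 0; 1; 9/8 | 19/16; 5/4; 3/2; 2 } gives 37/32
g(BBRRRBRR) = { 0; 1; 9/8 | 37/32; 19/16; 5/4; 3/2; 2 } gives 73/64
g(BBRRRBRRB) = { 0; 1; 9/8; 73/64 | 37/32; 19/16; 5/4; 3/2; 2 } gives 147/128
g(BBRRRBRRBR) = { 0; 1; 9/8; 73/64 | 147/128; 37/32; 19/16; 5/4; 3/2; 2 } gives 293/256
g(BBRRRBRRBRB) = { 0; 1; 9/8; 73/64; 293/256 | 147/128; 37/32; 19/16; 5/4; 3/2; 2 } gives 587/512
g(BBRRRBRRBRBB) = { 0; 1; 9/8; 73/64; 293/256; 587/512 | 147/128; 37/32; 19/16; 5/4; 3/2; 2 } gives 1175/1024
g(BBRRRBRRBRBBB) = { 0; 1; 9/8; 73/64; 293/256; 587/512; 1175/1024 | 147/128; 37/32; 19/16; 5/4; 3/2; 2 } gives 2351/2048
g(BBRRRBRRBRBBBB) = { 0; 1; 9/8; 73/64; 293/256; 587/512; 1175/1024; 2351/2048 | 147/128; 37/32; 19/16; 5/4; 3/2; 2 } gives 4703/4096
g(BBRRRBRRBRBBBBR) = { 0; 1; 9/8; 73/64; 293/256; 587/512; 1175/1024; 2351/2048 | 4703/4096; 147/128; 37/32; 19/16; 5/4; 3/2; 2 } gives 9405/8192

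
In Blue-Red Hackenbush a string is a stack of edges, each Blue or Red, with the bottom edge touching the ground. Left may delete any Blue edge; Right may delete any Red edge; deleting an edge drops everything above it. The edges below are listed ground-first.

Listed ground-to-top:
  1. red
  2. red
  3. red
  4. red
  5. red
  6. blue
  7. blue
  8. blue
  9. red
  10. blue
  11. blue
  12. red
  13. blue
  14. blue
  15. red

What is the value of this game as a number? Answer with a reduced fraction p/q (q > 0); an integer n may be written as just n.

-4243/1024

Prefix values for red red red red red blue blue blue red blue blue red blue blue red via {L|R} + simplicity:
1 of 15 · r · max L −∞ · min R 0 = -1
2 of 15 · rr · max L −∞ · min R -1 = -2
3 of 15 · rrr · max L −∞ · min R -2 = -3
4 of 15 · rrrr · max L −∞ · min R -3 = -4
5 of 15 · rrrrr · max L −∞ · min R -4 = -5
6 of 15 · rrrrrb · max L -5 · min R -4 = -9/2
7 of 15 · rrrrrbb · max L -9/2 · min R -4 = -17/4
8 of 15 · rrrrrbbb · max L -17/4 · min R -4 = -33/8
9 of 15 · rrrrrbbbr · max L -17/4 · min R -33/8 = -67/16
10 of 15 · rrrrrbbbrb · max L -67/16 · min R -33/8 = -133/32
11 of 15 · rrrrrbbbrbb · max L -133/32 · min R -33/8 = -265/64
12 of 15 · rrrrrbbbrbbr · max L -133/32 · min R -265/64 = -531/128
13 of 15 · rrrrrbbbrbbrb · max L -531/128 · min R -265/64 = -1061/256
14 of 15 · rrrrrbbbrbbrbb · max L -1061/256 · min R -265/64 = -2121/512
15 of 15 · rrrrrbbbrbbrbbr · max L -1061/256 · min R -2121/512 = -4243/1024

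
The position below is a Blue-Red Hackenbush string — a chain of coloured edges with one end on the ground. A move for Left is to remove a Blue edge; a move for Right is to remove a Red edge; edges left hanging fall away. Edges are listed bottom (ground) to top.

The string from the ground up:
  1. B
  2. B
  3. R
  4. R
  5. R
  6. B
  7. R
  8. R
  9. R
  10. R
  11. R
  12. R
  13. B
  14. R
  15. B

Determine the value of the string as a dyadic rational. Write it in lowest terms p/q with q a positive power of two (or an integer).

value(B) = { 0 | none } → 1
value(BB) = { 0,1 | none } → 2
value(BBR) = { 0,1 | 2 } → 3/2
value(BBRR) = { 0,1 | 3/2,2 } → 5/4
value(BBRRR) = { 0,1 | 5/4,3/2,2 } → 9/8
value(BBRRRB) = { 0,1,9/8 | 5/4,3/2,2 } → 19/16
value(BBRRRBR) = { 0,1,9/8 | 19/16,5/4,3/2,2 } → 37/32
value(BBRRRBRR) = { 0,1,9/8 | 37/32,19/16,5/4,3/2,2 } → 73/64
value(BBRRRBRRR) = { 0,1,9/8 | 73/64,37/32,19/16,5/4,3/2,2 } → 145/128
value(BBRRRBRRRR) = { 0,1,9/8 | 145/128,73/64,37/32,19/16,5/4,3/2,2 } → 289/256
value(BBRRRBRRRRR) = { 0,1,9/8 | 289/256,145/128,73/64,37/32,19/16,5/4,3/2,2 } → 577/512
value(BBRRRBRRRRRR) = { 0,1,9/8 | 577/512,289/256,145/128,73/64,37/32,19/16,5/4,3/2,2 } → 1153/1024
value(BBRRRBRRRRRRB) = { 0,1,9/8,1153/1024 | 577/512,289/256,145/128,73/64,37/32,19/16,5/4,3/2,2 } → 2307/2048
value(BBRRRBRRRRRRBR) = { 0,1,9/8,1153/1024 | 2307/2048,577/512,289/256,145/128,73/64,37/32,19/16,5/4,3/2,2 } → 4613/4096
value(BBRRRBRRRRRRBRB) = { 0,1,9/8,1153/1024,4613/4096 | 2307/2048,577/512,289/256,145/128,73/64,37/32,19/16,5/4,3/2,2 } → 9227/8192

9227/8192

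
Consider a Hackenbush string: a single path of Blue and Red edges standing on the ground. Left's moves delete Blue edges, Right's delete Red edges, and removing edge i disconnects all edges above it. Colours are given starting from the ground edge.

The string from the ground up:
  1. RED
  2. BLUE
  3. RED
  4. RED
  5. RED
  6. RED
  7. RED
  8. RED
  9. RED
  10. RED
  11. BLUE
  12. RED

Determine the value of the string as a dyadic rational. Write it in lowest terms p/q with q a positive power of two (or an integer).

Build value(s[:k]) for k = 1..12, string s = RED BLUE RED RED RED RED RED RED RED RED BLUE RED.
1 of 12 · R · max L −∞ · min R 0 → -1
2 of 12 · RB · max L -1 · min R 0 → -1/2
3 of 12 · RBR · max L -1 · min R -1/2 → -3/4
4 of 12 · RBRR · max L -1 · min R -3/4 → -7/8
5 of 12 · RBRRR · max L -1 · min R -7/8 → -15/16
6 of 12 · RBRRRR · max L -1 · min R -15/16 → -31/32
7 of 12 · RBRRRRR · max L -1 · min R -31/32 → -63/64
8 of 12 · RBRRRRRR · max L -1 · min R -63/64 → -127/128
9 of 12 · RBRRRRRRR · max L -1 · min R -127/128 → -255/256
10 of 12 · RBRRRRRRRR · max L -1 · min R -255/256 → -511/512
11 of 12 · RBRRRRRRRRB · max L -511/512 · min R -255/256 → -1021/1024
12 of 12 · RBRRRRRRRRBR · max L -511/512 · min R -1021/1024 → -2043/2048

-2043/2048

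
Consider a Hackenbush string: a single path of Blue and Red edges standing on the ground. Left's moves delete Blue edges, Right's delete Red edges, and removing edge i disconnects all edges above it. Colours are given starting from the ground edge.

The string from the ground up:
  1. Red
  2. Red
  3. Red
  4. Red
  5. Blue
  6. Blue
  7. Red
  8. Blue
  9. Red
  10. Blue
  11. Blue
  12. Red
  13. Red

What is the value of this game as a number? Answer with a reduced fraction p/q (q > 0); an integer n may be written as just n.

-1703/512

Build value(s[:k]) for k = 1..13, string s = Red Red Red Red Blue Blue Red Blue Red Blue Blue Red Red.
value(R) = { — | 0 } — -1
value(RR) = { — | -1,0 } — -2
value(RRR) = { — | -2,-1,0 } — -3
value(RRRR) = { — | -3,-2,-1,0 } — -4
value(RRRRB) = { -4 | -3,-2,-1,0 } — -7/2
value(RRRRBB) = { -4,-7/2 | -3,-2,-1,0 } — -13/4
value(RRRRBBR) = { -4,-7/2 | -13/4,-3,-2,-1,0 } — -27/8
value(RRRRBBRB) = { -4,-7/2,-27/8 | -13/4,-3,-2,-1,0 } — -53/16
value(RRRRBBRBR) = { -4,-7/2,-27/8 | -53/16,-13/4,-3,-2,-1,0 } — -107/32
value(RRRRBBRBRB) = { -4,-7/2,-27/8,-107/32 | -53/16,-13/4,-3,-2,-1,0 } — -213/64
value(RRRRBBRBRBB) = { -4,-7/2,-27/8,-107/32,-213/64 | -53/16,-13/4,-3,-2,-1,0 } — -425/128
value(RRRRBBRBRBBR) = { -4,-7/2,-27/8,-107/32,-213/64 | -425/128,-53/16,-13/4,-3,-2,-1,0 } — -851/256
value(RRRRBBRBRBBRR) = { -4,-7/2,-27/8,-107/32,-213/64 | -851/256,-425/128,-53/16,-13/4,-3,-2,-1,0 } — -1703/512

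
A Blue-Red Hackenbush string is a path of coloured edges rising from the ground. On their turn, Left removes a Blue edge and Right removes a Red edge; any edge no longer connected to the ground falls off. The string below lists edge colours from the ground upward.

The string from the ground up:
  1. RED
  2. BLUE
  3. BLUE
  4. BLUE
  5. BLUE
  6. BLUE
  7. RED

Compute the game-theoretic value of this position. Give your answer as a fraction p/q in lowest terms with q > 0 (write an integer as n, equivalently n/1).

-3/64

Prefix values for RED BLUE BLUE BLUE BLUE BLUE RED via {L|R} + simplicity:
val(R) = { · | 0 } ⇒ -1
val(RB) = { -1 | 0 } ⇒ -1/2
val(RBB) = { -1, -1/2 | 0 } ⇒ -1/4
val(RBBB) = { -1, -1/2, -1/4 | 0 } ⇒ -1/8
val(RBBBB) = { -1, -1/2, -1/4, -1/8 | 0 } ⇒ -1/16
val(RBBBBB) = { -1, -1/2, -1/4, -1/8, -1/16 | 0 } ⇒ -1/32
val(RBBBBBR) = { -1, -1/2, -1/4, -1/8, -1/16 | -1/32, 0 } ⇒ -3/64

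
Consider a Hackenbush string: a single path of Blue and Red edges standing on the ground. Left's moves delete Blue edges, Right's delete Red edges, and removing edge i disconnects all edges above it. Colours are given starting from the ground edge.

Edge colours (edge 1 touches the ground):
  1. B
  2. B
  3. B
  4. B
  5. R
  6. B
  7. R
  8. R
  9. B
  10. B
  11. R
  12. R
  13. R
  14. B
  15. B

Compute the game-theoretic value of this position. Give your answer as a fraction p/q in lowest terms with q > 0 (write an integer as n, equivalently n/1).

7367/2048

G_1 [B]  L=[0]  R=[none]  — 1
G_2 [BB]  L=[0,1]  R=[none]  — 2
G_3 [BBB]  L=[0,1,2]  R=[none]  — 3
G_4 [BBBB]  L=[0,1,2,3]  R=[none]  — 4
G_5 [BBBBR]  L=[0,1,2,3]  R=[4]  — 7/2
G_6 [BBBBRB]  L=[0,1,2,3,7/2]  R=[4]  — 15/4
G_7 [BBBBRBR]  L=[0,1,2,3,7/2]  R=[15/4,4]  — 29/8
G_8 [BBBBRBRR]  L=[0,1,2,3,7/2]  R=[29/8,15/4,4]  — 57/16
G_9 [BBBBRBRRB]  L=[0,1,2,3,7/2,57/16]  R=[29/8,15/4,4]  — 115/32
G_10 [BBBBRBRRBB]  L=[0,1,2,3,7/2,57/16,115/32]  R=[29/8,15/4,4]  — 231/64
G_11 [BBBBRBRRBBR]  L=[0,1,2,3,7/2,57/16,115/32]  R=[231/64,29/8,15/4,4]  — 461/128
G_12 [BBBBRBRRBBRR]  L=[0,1,2,3,7/2,57/16,115/32]  R=[461/128,231/64,29/8,15/4,4]  — 921/256
G_13 [BBBBRBRRBBRRR]  L=[0,1,2,3,7/2,57/16,115/32]  R=[921/256,461/128,231/64,29/8,15/4,4]  — 1841/512
G_14 [BBBBRBRRBBRRRB]  L=[0,1,2,3,7/2,57/16,115/32,1841/512]  R=[921/256,461/128,231/64,29/8,15/4,4]  — 3683/1024
G_15 [BBBBRBRRBBRRRBB]  L=[0,1,2,3,7/2,57/16,115/32,1841/512,3683/1024]  R=[921/256,461/128,231/64,29/8,15/4,4]  — 7367/2048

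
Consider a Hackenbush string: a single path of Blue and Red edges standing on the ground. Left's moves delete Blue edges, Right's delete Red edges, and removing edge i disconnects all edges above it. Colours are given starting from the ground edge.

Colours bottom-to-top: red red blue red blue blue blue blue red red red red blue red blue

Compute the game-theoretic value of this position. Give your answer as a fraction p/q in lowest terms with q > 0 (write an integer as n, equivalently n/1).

Recurse on prefixes of the 15-edge string red red blue red blue blue blue blue red red red red blue red blue:
val_1 [r]  L=[—]  R=[0]  → -1
val_2 [rr]  L=[—]  R=[-1,0]  → -2
val_3 [rrb]  L=[-2]  R=[-1,0]  → -3/2
val_4 [rrbr]  L=[-2]  R=[-3/2,-1,0]  → -7/4
val_5 [rrbrb]  L=[-2,-7/4]  R=[-3/2,-1,0]  → -13/8
val_6 [rrbrbb]  L=[-2,-7/4,-13/8]  R=[-3/2,-1,0]  → -25/16
val_7 [rrbrbbb]  L=[-2,-7/4,-13/8,-25/16]  R=[-3/2,-1,0]  → -49/32
val_8 [rrbrbbbb]  L=[-2,-7/4,-13/8,-25/16,-49/32]  R=[-3/2,-1,0]  → -97/64
val_9 [rrbrbbbbr]  L=[-2,-7/4,-13/8,-25/16,-49/32]  R=[-97/64,-3/2,-1,0]  → -195/128
val_10 [rrbrbbbbrr]  L=[-2,-7/4,-13/8,-25/16,-49/32]  R=[-195/128,-97/64,-3/2,-1,0]  → -391/256
val_11 [rrbrbbbbrrr]  L=[-2,-7/4,-13/8,-25/16,-49/32]  R=[-391/256,-195/128,-97/64,-3/2,-1,0]  → -783/512
val_12 [rrbrbbbbrrrr]  L=[-2,-7/4,-13/8,-25/16,-49/32]  R=[-783/512,-391/256,-195/128,-97/64,-3/2,-1,0]  → -1567/1024
val_13 [rrbrbbbbrrrrb]  L=[-2,-7/4,-13/8,-25/16,-49/32,-1567/1024]  R=[-783/512,-391/256,-195/128,-97/64,-3/2,-1,0]  → -3133/2048
val_14 [rrbrbbbbrrrrbr]  L=[-2,-7/4,-13/8,-25/16,-49/32,-1567/1024]  R=[-3133/2048,-783/512,-391/256,-195/128,-97/64,-3/2,-1,0]  → -6267/4096
val_15 [rrbrbbbbrrrrbrb]  L=[-2,-7/4,-13/8,-25/16,-49/32,-1567/1024,-6267/4096]  R=[-3133/2048,-783/512,-391/256,-195/128,-97/64,-3/2,-1,0]  → -12533/8192

-12533/8192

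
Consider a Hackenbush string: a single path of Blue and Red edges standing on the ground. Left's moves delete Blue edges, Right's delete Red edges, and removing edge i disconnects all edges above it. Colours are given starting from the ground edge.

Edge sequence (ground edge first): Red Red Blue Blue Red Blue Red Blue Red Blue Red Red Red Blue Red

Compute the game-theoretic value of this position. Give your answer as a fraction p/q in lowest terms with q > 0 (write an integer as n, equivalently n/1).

R: Left { · }, Right { 0 } -> simplest -1
RR: Left { · }, Right { -1,0 } -> simplest -2
RRB: Left { -2 }, Right { -1,0 } -> simplest -3/2
RRBB: Left { -2,-3/2 }, Right { -1,0 } -> simplest -5/4
RRBBR: Left { -2,-3/2 }, Right { -5/4,-1,0 } -> simplest -11/8
RRBBRB: Left { -2,-3/2,-11/8 }, Right { -5/4,-1,0 } -> simplest -21/16
RRBBRBR: Left { -2,-3/2,-11/8 }, Right { -21/16,-5/4,-1,0 } -> simplest -43/32
RRBBRBRB: Left { -2,-3/2,-11/8,-43/32 }, Right { -21/16,-5/4,-1,0 } -> simplest -85/64
RRBBRBRBR: Left { -2,-3/2,-11/8,-43/32 }, Right { -85/64,-21/16,-5/4,-1,0 } -> simplest -171/128
RRBBRBRBRB: Left { -2,-3/2,-11/8,-43/32,-171/128 }, Right { -85/64,-21/16,-5/4,-1,0 } -> simplest -341/256
RRBBRBRBRBR: Left { -2,-3/2,-11/8,-43/32,-171/128 }, Right { -341/256,-85/64,-21/16,-5/4,-1,0 } -> simplest -683/512
RRBBRBRBRBRR: Left { -2,-3/2,-11/8,-43/32,-171/128 }, Right { -683/512,-341/256,-85/64,-21/16,-5/4,-1,0 } -> simplest -1367/1024
RRBBRBRBRBRRR: Left { -2,-3/2,-11/8,-43/32,-171/128 }, Right { -1367/1024,-683/512,-341/256,-85/64,-21/16,-5/4,-1,0 } -> simplest -2735/2048
RRBBRBRBRBRRRB: Left { -2,-3/2,-11/8,-43/32,-171/128,-2735/2048 }, Right { -1367/1024,-683/512,-341/256,-85/64,-21/16,-5/4,-1,0 } -> simplest -5469/4096
RRBBRBRBRBRRRBR: Left { -2,-3/2,-11/8,-43/32,-171/128,-2735/2048 }, Right { -5469/4096,-1367/1024,-683/512,-341/256,-85/64,-21/16,-5/4,-1,0 } -> simplest -10939/8192

-10939/8192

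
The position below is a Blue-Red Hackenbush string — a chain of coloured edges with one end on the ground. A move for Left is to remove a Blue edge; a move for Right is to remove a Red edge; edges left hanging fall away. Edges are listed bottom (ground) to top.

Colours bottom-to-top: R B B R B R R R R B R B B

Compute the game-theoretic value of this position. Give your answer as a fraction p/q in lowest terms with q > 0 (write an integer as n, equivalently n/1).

-1513/4096

Prefix values for R B B R B R R R R B R B B via {L|R} + simplicity:
R: Left { · }, Right { 0 } gives simplest -1
RB: Left { -1 }, Right { 0 } gives simplest -1/2
RBB: Left { -1 -1/2 }, Right { 0 } gives simplest -1/4
RBBR: Left { -1 -1/2 }, Right { -1/4 0 } gives simplest -3/8
RBBRB: Left { -1 -1/2 -3/8 }, Right { -1/4 0 } gives simplest -5/16
RBBRBR: Left { -1 -1/2 -3/8 }, Right { -5/16 -1/4 0 } gives simplest -11/32
RBBRBRR: Left { -1 -1/2 -3/8 }, Right { -11/32 -5/16 -1/4 0 } gives simplest -23/64
RBBRBRRR: Left { -1 -1/2 -3/8 }, Right { -23/64 -11/32 -5/16 -1/4 0 } gives simplest -47/128
RBBRBRRRR: Left { -1 -1/2 -3/8 }, Right { -47/128 -23/64 -11/32 -5/16 -1/4 0 } gives simplest -95/256
RBBRBRRRRB: Left { -1 -1/2 -3/8 -95/256 }, Right { -47/128 -23/64 -11/32 -5/16 -1/4 0 } gives simplest -189/512
RBBRBRRRRBR: Left { -1 -1/2 -3/8 -95/256 }, Right { -189/512 -47/128 -23/64 -11/32 -5/16 -1/4 0 } gives simplest -379/1024
RBBRBRRRRBRB: Left { -1 -1/2 -3/8 -95/256 -379/1024 }, Right { -189/512 -47/128 -23/64 -11/32 -5/16 -1/4 0 } gives simplest -757/2048
RBBRBRRRRBRBB: Left { -1 -1/2 -3/8 -95/256 -379/1024 -757/2048 }, Right { -189/512 -47/128 -23/64 -11/32 -5/16 -1/4 0 } gives simplest -1513/4096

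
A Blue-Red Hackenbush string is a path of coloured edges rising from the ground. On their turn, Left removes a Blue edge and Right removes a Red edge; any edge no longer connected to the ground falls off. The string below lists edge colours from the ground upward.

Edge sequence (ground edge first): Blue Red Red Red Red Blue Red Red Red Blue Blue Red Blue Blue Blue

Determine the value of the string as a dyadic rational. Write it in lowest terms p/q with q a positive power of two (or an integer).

v(B) = { 0 | · } ⇒ 1
v(BR) = { 0 | 1 } ⇒ 1/2
v(BRR) = { 0 | 1/2,1 } ⇒ 1/4
v(BRRR) = { 0 | 1/4,1/2,1 } ⇒ 1/8
v(BRRRR) = { 0 | 1/8,1/4,1/2,1 } ⇒ 1/16
v(BRRRRB) = { 0,1/16 | 1/8,1/4,1/2,1 } ⇒ 3/32
v(BRRRRBR) = { 0,1/16 | 3/32,1/8,1/4,1/2,1 } ⇒ 5/64
v(BRRRRBRR) = { 0,1/16 | 5/64,3/32,1/8,1/4,1/2,1 } ⇒ 9/128
v(BRRRRBRRR) = { 0,1/16 | 9/128,5/64,3/32,1/8,1/4,1/2,1 } ⇒ 17/256
v(BRRRRBRRRB) = { 0,1/16,17/256 | 9/128,5/64,3/32,1/8,1/4,1/2,1 } ⇒ 35/512
v(BRRRRBRRRBB) = { 0,1/16,17/256,35/512 | 9/128,5/64,3/32,1/8,1/4,1/2,1 } ⇒ 71/1024
v(BRRRRBRRRBBR) = { 0,1/16,17/256,35/512 | 71/1024,9/128,5/64,3/32,1/8,1/4,1/2,1 } ⇒ 141/2048
v(BRRRRBRRRBBRB) = { 0,1/16,17/256,35/512,141/2048 | 71/1024,9/128,5/64,3/32,1/8,1/4,1/2,1 } ⇒ 283/4096
v(BRRRRBRRRBBRBB) = { 0,1/16,17/256,35/512,141/2048,283/4096 | 71/1024,9/128,5/64,3/32,1/8,1/4,1/2,1 } ⇒ 567/8192
v(BRRRRBRRRBBRBBB) = { 0,1/16,17/256,35/512,141/2048,283/4096,567/8192 | 71/1024,9/128,5/64,3/32,1/8,1/4,1/2,1 } ⇒ 1135/16384

1135/16384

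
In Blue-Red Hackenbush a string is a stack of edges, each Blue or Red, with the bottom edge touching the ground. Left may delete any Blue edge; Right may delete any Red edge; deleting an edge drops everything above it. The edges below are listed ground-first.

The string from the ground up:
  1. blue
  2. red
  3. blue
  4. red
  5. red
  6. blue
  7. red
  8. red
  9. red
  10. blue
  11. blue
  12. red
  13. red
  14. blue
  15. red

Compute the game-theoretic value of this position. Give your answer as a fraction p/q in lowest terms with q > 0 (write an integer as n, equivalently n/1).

9317/16384

G_1 [b]  L=[0]  R=[∅]  so 1
G_2 [br]  L=[0]  R=[1]  so 1/2
G_3 [brb]  L=[0; 1/2]  R=[1]  so 3/4
G_4 [brbr]  L=[0; 1/2]  R=[3/4; 1]  so 5/8
G_5 [brbrr]  L=[0; 1/2]  R=[5/8; 3/4; 1]  so 9/16
G_6 [brbrrb]  L=[0; 1/2; 9/16]  R=[5/8; 3/4; 1]  so 19/32
G_7 [brbrrbr]  L=[0; 1/2; 9/16]  R=[19/32; 5/8; 3/4; 1]  so 37/64
G_8 [brbrrbrr]  L=[0; 1/2; 9/16]  R=[37/64; 19/32; 5/8; 3/4; 1]  so 73/128
G_9 [brbrrbrrr]  L=[0; 1/2; 9/16]  R=[73/128; 37/64; 19/32; 5/8; 3/4; 1]  so 145/256
G_10 [brbrrbrrrb]  L=[0; 1/2; 9/16; 145/256]  R=[73/128; 37/64; 19/32; 5/8; 3/4; 1]  so 291/512
G_11 [brbrrbrrrbb]  L=[0; 1/2; 9/16; 145/256; 291/512]  R=[73/128; 37/64; 19/32; 5/8; 3/4; 1]  so 583/1024
G_12 [brbrrbrrrbbr]  L=[0; 1/2; 9/16; 145/256; 291/512]  R=[583/1024; 73/128; 37/64; 19/32; 5/8; 3/4; 1]  so 1165/2048
G_13 [brbrrbrrrbbrr]  L=[0; 1/2; 9/16; 145/256; 291/512]  R=[1165/2048; 583/1024; 73/128; 37/64; 19/32; 5/8; 3/4; 1]  so 2329/4096
G_14 [brbrrbrrrbbrrb]  L=[0; 1/2; 9/16; 145/256; 291/512; 2329/4096]  R=[1165/2048; 583/1024; 73/128; 37/64; 19/32; 5/8; 3/4; 1]  so 4659/8192
G_15 [brbrrbrrrbbrrbr]  L=[0; 1/2; 9/16; 145/256; 291/512; 2329/4096]  R=[4659/8192; 1165/2048; 583/1024; 73/128; 37/64; 19/32; 5/8; 3/4; 1]  so 9317/16384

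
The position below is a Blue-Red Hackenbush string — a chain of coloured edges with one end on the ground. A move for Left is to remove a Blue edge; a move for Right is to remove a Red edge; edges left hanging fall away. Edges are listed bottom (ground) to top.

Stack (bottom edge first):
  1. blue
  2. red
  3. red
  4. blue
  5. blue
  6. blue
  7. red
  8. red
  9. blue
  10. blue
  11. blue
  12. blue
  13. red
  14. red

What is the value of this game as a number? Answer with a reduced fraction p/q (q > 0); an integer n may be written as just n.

Build value(s[:k]) for k = 1..14, string s = blue red red blue blue blue red red blue blue blue blue red red.
step 1: add blue to get b; options L={ 0 } R={ — } — 1
step 2: add red to get br; options L={ 0 } R={ 1 } — 1/2
step 3: add red to get brr; options L={ 0 } R={ 1/2, 1 } — 1/4
step 4: add blue to get brrb; options L={ 0, 1/4 } R={ 1/2, 1 } — 3/8
step 5: add blue to get brrbb; options L={ 0, 1/4, 3/8 } R={ 1/2, 1 } — 7/16
step 6: add blue to get brrbbb; options L={ 0, 1/4, 3/8, 7/16 } R={ 1/2, 1 } — 15/32
step 7: add red to get brrbbbr; options L={ 0, 1/4, 3/8, 7/16 } R={ 15/32, 1/2, 1 } — 29/64
step 8: add red to get brrbbbrr; options L={ 0, 1/4, 3/8, 7/16 } R={ 29/64, 15/32, 1/2, 1 } — 57/128
step 9: add blue to get brrbbbrrb; options L={ 0, 1/4, 3/8, 7/16, 57/128 } R={ 29/64, 15/32, 1/2, 1 } — 115/256
step 10: add blue to get brrbbbrrbb; options L={ 0, 1/4, 3/8, 7/16, 57/128, 115/256 } R={ 29/64, 15/32, 1/2, 1 } — 231/512
step 11: add blue to get brrbbbrrbbb; options L={ 0, 1/4, 3/8, 7/16, 57/128, 115/256, 231/512 } R={ 29/64, 15/32, 1/2, 1 } — 463/1024
step 12: add blue to get brrbbbrrbbbb; options L={ 0, 1/4, 3/8, 7/16, 57/128, 115/256, 231/512, 463/1024 } R={ 29/64, 15/32, 1/2, 1 } — 927/2048
step 13: add red to get brrbbbrrbbbbr; options L={ 0, 1/4, 3/8, 7/16, 57/128, 115/256, 231/512, 463/1024 } R={ 927/2048, 29/64, 15/32, 1/2, 1 } — 1853/4096
step 14: add red to get brrbbbrrbbbbrr; options L={ 0, 1/4, 3/8, 7/16, 57/128, 115/256, 231/512, 463/1024 } R={ 1853/4096, 927/2048, 29/64, 15/32, 1/2, 1 } — 3705/8192

3705/8192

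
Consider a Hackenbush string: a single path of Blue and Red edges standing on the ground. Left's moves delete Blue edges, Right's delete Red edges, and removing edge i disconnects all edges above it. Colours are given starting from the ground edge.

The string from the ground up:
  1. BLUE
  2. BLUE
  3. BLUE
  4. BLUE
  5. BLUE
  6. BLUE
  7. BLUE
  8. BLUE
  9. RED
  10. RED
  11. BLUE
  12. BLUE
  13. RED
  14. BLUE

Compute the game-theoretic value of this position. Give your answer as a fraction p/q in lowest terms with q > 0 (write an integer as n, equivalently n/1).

475/64

Recurse on prefixes of the 14-edge string BLUE BLUE BLUE BLUE BLUE BLUE BLUE BLUE RED RED BLUE BLUE RED BLUE:
B: Left { 0 }, Right { (no moves) } = simplest 1
BB: Left { 0; 1 }, Right { (no moves) } = simplest 2
BBB: Left { 0; 1; 2 }, Right { (no moves) } = simplest 3
BBBB: Left { 0; 1; 2; 3 }, Right { (no moves) } = simplest 4
BBBBB: Left { 0; 1; 2; 3; 4 }, Right { (no moves) } = simplest 5
BBBBBB: Left { 0; 1; 2; 3; 4; 5 }, Right { (no moves) } = simplest 6
BBBBBBB: Left { 0; 1; 2; 3; 4; 5; 6 }, Right { (no moves) } = simplest 7
BBBBBBBB: Left { 0; 1; 2; 3; 4; 5; 6; 7 }, Right { (no moves) } = simplest 8
BBBBBBBBR: Left { 0; 1; 2; 3; 4; 5; 6; 7 }, Right { 8 } = simplest 15/2
BBBBBBBBRR: Left { 0; 1; 2; 3; 4; 5; 6; 7 }, Right { 15/2; 8 } = simplest 29/4
BBBBBBBBRRB: Left { 0; 1; 2; 3; 4; 5; 6; 7; 29/4 }, Right { 15/2; 8 } = simplest 59/8
BBBBBBBBRRBB: Left { 0; 1; 2; 3; 4; 5; 6; 7; 29/4; 59/8 }, Right { 15/2; 8 } = simplest 119/16
BBBBBBBBRRBBR: Left { 0; 1; 2; 3; 4; 5; 6; 7; 29/4; 59/8 }, Right { 119/16; 15/2; 8 } = simplest 237/32
BBBBBBBBRRBBRB: Left { 0; 1; 2; 3; 4; 5; 6; 7; 29/4; 59/8; 237/32 }, Right { 119/16; 15/2; 8 } = simplest 475/64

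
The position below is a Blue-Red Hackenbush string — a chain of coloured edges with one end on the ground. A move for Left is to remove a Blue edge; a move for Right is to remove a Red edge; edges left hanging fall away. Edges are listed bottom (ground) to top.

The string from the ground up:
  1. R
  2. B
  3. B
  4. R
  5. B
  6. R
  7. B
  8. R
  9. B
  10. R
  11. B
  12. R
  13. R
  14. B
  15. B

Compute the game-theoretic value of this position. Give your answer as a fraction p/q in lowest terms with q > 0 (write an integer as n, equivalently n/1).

R: Left {  }, Right { 0 } → simplest -1
RB: Left { -1 }, Right { 0 } → simplest -1/2
RBB: Left { -1; -1/2 }, Right { 0 } → simplest -1/4
RBBR: Left { -1; -1/2 }, Right { -1/4; 0 } → simplest -3/8
RBBRB: Left { -1; -1/2; -3/8 }, Right { -1/4; 0 } → simplest -5/16
RBBRBR: Left { -1; -1/2; -3/8 }, Right { -5/16; -1/4; 0 } → simplest -11/32
RBBRBRB: Left { -1; -1/2; -3/8; -11/32 }, Right { -5/16; -1/4; 0 } → simplest -21/64
RBBRBRBR: Left { -1; -1/2; -3/8; -11/32 }, Right { -21/64; -5/16; -1/4; 0 } → simplest -43/128
RBBRBRBRB: Left { -1; -1/2; -3/8; -11/32; -43/128 }, Right { -21/64; -5/16; -1/4; 0 } → simplest -85/256
RBBRBRBRBR: Left { -1; -1/2; -3/8; -11/32; -43/128 }, Right { -85/256; -21/64; -5/16; -1/4; 0 } → simplest -171/512
RBBRBRBRBRB: Left { -1; -1/2; -3/8; -11/32; -43/128; -171/512 }, Right { -85/256; -21/64; -5/16; -1/4; 0 } → simplest -341/1024
RBBRBRBRBRBR: Left { -1; -1/2; -3/8; -11/32; -43/128; -171/512 }, Right { -341/1024; -85/256; -21/64; -5/16; -1/4; 0 } → simplest -683/2048
RBBRBRBRBRBRR: Left { -1; -1/2; -3/8; -11/32; -43/128; -171/512 }, Right { -683/2048; -341/1024; -85/256; -21/64; -5/16; -1/4; 0 } → simplest -1367/4096
RBBRBRBRBRBRRB: Left { -1; -1/2; -3/8; -11/32; -43/128; -171/512; -1367/4096 }, Right { -683/2048; -341/1024; -85/256; -21/64; -5/16; -1/4; 0 } → simplest -2733/8192
RBBRBRBRBRBRRBB: Left { -1; -1/2; -3/8; -11/32; -43/128; -171/512; -1367/4096; -2733/8192 }, Right { -683/2048; -341/1024; -85/256; -21/64; -5/16; -1/4; 0 } → simplest -5465/16384

-5465/16384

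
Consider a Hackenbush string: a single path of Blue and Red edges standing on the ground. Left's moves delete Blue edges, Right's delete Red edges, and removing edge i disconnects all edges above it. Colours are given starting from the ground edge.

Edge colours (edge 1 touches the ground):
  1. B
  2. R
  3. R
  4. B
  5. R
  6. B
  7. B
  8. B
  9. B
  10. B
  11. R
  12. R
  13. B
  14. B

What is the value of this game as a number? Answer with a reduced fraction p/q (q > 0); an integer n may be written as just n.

3047/8192

value_1 [B]  L=[0]  R=[—]  — 1
value_2 [BR]  L=[0]  R=[1]  — 1/2
value_3 [BRR]  L=[0]  R=[1/2 1]  — 1/4
value_4 [BRRB]  L=[0 1/4]  R=[1/2 1]  — 3/8
value_5 [BRRBR]  L=[0 1/4]  R=[3/8 1/2 1]  — 5/16
value_6 [BRRBRB]  L=[0 1/4 5/16]  R=[3/8 1/2 1]  — 11/32
value_7 [BRRBRBB]  L=[0 1/4 5/16 11/32]  R=[3/8 1/2 1]  — 23/64
value_8 [BRRBRBBB]  L=[0 1/4 5/16 11/32 23/64]  R=[3/8 1/2 1]  — 47/128
value_9 [BRRBRBBBB]  L=[0 1/4 5/16 11/32 23/64 47/128]  R=[3/8 1/2 1]  — 95/256
value_10 [BRRBRBBBBB]  L=[0 1/4 5/16 11/32 23/64 47/128 95/256]  R=[3/8 1/2 1]  — 191/512
value_11 [BRRBRBBBBBR]  L=[0 1/4 5/16 11/32 23/64 47/128 95/256]  R=[191/512 3/8 1/2 1]  — 381/1024
value_12 [BRRBRBBBBBRR]  L=[0 1/4 5/16 11/32 23/64 47/128 95/256]  R=[381/1024 191/512 3/8 1/2 1]  — 761/2048
value_13 [BRRBRBBBBBRRB]  L=[0 1/4 5/16 11/32 23/64 47/128 95/256 761/2048]  R=[381/1024 191/512 3/8 1/2 1]  — 1523/4096
value_14 [BRRBRBBBBBRRBB]  L=[0 1/4 5/16 11/32 23/64 47/128 95/256 761/2048 1523/4096]  R=[381/1024 191/512 3/8 1/2 1]  — 3047/8192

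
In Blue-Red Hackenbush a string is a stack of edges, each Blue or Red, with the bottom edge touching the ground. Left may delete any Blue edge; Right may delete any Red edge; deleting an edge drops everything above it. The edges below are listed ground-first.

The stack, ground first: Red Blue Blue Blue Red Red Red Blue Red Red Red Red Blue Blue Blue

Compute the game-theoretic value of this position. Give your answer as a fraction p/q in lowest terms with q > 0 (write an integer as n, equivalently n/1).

-3825/16384

Build G(s[:k]) for k = 1..15, string s = Red Blue Blue Blue Red Red Red Blue Red Red Red Red Blue Blue Blue.
1 of 15 · R · max L −∞ · min R 0 gives -1
2 of 15 · RB · max L -1 · min R 0 gives -1/2
3 of 15 · RBB · max L -1/2 · min R 0 gives -1/4
4 of 15 · RBBB · max L -1/4 · min R 0 gives -1/8
5 of 15 · RBBBR · max L -1/4 · min R -1/8 gives -3/16
6 of 15 · RBBBRR · max L -1/4 · min R -3/16 gives -7/32
7 of 15 · RBBBRRR · max L -1/4 · min R -7/32 gives -15/64
8 of 15 · RBBBRRRB · max L -15/64 · min R -7/32 gives -29/128
9 of 15 · RBBBRRRBR · max L -15/64 · min R -29/128 gives -59/256
10 of 15 · RBBBRRRBRR · max L -15/64 · min R -59/256 gives -119/512
11 of 15 · RBBBRRRBRRR · max L -15/64 · min R -119/512 gives -239/1024
12 of 15 · RBBBRRRBRRRR · max L -15/64 · min R -239/1024 gives -479/2048
13 of 15 · RBBBRRRBRRRRB · max L -479/2048 · min R -239/1024 gives -957/4096
14 of 15 · RBBBRRRBRRRRBB · max L -957/4096 · min R -239/1024 gives -1913/8192
15 of 15 · RBBBRRRBRRRRBBB · max L -1913/8192 · min R -239/1024 gives -3825/16384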